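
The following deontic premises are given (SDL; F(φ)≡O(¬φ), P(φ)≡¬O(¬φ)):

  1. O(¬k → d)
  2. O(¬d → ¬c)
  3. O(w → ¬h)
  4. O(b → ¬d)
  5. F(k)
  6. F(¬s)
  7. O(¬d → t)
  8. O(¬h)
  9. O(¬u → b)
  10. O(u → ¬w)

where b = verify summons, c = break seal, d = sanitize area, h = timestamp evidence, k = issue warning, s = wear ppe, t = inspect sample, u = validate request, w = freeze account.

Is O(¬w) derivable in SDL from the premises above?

Premise 5, F(k), is equivalent to O(¬k).
From O(¬k) and premise 1, O(¬k → d), we obtain O(d).
Premise 4, O(b → ¬d), contraposes to O(d → ¬b); with O(d) we get O(¬b).
Premise 9 is O(¬u → b); contrapositively O(¬b → u). Since O(¬b) holds, K gives O(u).
Applying K to premise 10 (O(u → ¬w)) and O(u) yields O(¬w).
Premises 2, 3, 6, 7, 8 do not contribute to this derivation.
So O(¬w) follows.

Yes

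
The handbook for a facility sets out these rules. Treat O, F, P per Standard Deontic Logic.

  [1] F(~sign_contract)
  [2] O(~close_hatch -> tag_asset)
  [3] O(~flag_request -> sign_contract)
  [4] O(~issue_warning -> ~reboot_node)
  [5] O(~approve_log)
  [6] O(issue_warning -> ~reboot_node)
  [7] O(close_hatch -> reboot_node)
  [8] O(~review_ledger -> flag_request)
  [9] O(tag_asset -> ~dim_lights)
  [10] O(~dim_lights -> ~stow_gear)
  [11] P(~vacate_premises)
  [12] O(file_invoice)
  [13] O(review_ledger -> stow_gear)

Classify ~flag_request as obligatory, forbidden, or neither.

Premises 4 and 6 are O(~issue_warning -> ~reboot_node) and O(issue_warning -> ~reboot_node); every ideal world satisfies ~issue_warning or issue_warning, so in either case ~reboot_node holds — hence O(~reboot_node).
The contrapositive of premise 7 (O(close_hatch -> reboot_node)) is O(~reboot_node -> ~close_hatch), and O(~reboot_node) is already established, so O(~close_hatch).
With premise 2, O(~close_hatch -> tag_asset), the K-axiom yields O(tag_asset).
From O(tag_asset) and premise 9, O(tag_asset -> ~dim_lights), we obtain O(~dim_lights).
From O(~dim_lights) and premise 10, O(~dim_lights -> ~stow_gear), we obtain O(~stow_gear).
Premise 13 is O(review_ledger -> stow_gear); contrapositively O(~stow_gear -> ~review_ledger). Since O(~stow_gear) holds, K gives O(~review_ledger).
Applying K to premise 8 (O(~review_ledger -> flag_request)) and O(~review_ledger) yields O(flag_request).
Premises 1, 3, 5, 11, 12 do not contribute to this derivation.
Thus O(flag_request), which is F(~flag_request): ~flag_request is forbidden.

Forbidden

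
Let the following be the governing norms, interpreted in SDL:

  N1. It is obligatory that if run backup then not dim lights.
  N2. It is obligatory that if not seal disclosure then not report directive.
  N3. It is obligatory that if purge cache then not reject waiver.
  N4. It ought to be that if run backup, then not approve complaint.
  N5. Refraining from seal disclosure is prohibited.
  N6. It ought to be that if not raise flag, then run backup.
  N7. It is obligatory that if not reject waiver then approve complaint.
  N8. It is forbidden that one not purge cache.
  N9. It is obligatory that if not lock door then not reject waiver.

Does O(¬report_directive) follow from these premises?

Premise 2 is O(¬seal_disclosure → ¬report_directive), but O(¬seal_disclosure) is not derivable from the premises, so it does not yield O(¬report_directive).
No other premise forces O(¬report_directive). An ideal world satisfying every premise can still have ¬report_directive false, so O(¬report_directive) is not derivable.

No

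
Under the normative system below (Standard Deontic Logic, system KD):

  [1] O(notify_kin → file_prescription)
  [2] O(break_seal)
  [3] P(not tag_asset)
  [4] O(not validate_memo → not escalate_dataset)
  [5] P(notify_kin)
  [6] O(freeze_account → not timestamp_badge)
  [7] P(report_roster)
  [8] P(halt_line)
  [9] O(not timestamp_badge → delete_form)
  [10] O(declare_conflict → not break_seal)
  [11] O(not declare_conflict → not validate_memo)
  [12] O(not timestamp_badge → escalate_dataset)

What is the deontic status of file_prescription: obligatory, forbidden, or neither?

Neither

Premise 1 is O(notify_kin → file_prescription), but O(notify_kin) is not derivable from the premises (the permission P(notify_kin) asserts only not O(not notify_kin), not O(notify_kin)), so it does not yield O(file_prescription).
No premise or chain of K-axiom applications forces O(file_prescription), and none forces O(not file_prescription). So file_prescription is neither obligatory nor forbidden under these norms.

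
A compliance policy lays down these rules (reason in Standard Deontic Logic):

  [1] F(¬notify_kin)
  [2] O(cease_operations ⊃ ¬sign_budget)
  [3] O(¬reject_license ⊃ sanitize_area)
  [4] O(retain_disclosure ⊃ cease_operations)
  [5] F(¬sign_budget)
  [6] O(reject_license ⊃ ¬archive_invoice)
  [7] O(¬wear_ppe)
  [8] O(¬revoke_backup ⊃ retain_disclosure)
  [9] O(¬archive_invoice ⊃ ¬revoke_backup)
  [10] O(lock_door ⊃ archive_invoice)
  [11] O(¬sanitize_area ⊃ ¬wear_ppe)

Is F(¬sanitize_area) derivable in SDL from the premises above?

F(¬sign_budget) at premise 5 means O(sign_budget).
The contrapositive of premise 2 (O(cease_operations ⊃ ¬sign_budget)) is O(sign_budget ⊃ ¬cease_operations), and O(sign_budget) is already established, so O(¬cease_operations).
Premise 4, O(retain_disclosure ⊃ cease_operations), contraposes to O(¬cease_operations ⊃ ¬retain_disclosure); with O(¬cease_operations) we get O(¬retain_disclosure).
Premise 8 is O(¬revoke_backup ⊃ retain_disclosure); contrapositively O(¬retain_disclosure ⊃ revoke_backup). Since O(¬retain_disclosure) holds, K gives O(revoke_backup).
The contrapositive of premise 9 (O(¬archive_invoice ⊃ ¬revoke_backup)) is O(revoke_backup ⊃ archive_invoice), and O(revoke_backup) is already established, so O(archive_invoice).
Premise 6 is O(reject_license ⊃ ¬archive_invoice); contrapositively O(archive_invoice ⊃ ¬reject_license). Since O(archive_invoice) holds, K gives O(¬reject_license).
Applying K to premise 3 (O(¬reject_license ⊃ sanitize_area)) and O(¬reject_license) yields O(sanitize_area).
Premises 1, 7, 10, 11 do not contribute to this derivation.
So O(sanitize_area) holds, i.e. F(¬sanitize_area). The claim follows.

Yes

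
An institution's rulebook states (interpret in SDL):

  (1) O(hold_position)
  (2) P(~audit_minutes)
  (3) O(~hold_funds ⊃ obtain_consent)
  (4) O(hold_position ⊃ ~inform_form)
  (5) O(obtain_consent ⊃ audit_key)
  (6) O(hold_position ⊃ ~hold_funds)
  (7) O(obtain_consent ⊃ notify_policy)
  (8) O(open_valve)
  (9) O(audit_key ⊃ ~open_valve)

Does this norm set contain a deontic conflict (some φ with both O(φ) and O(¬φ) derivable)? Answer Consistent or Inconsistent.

From premise 8 we have O(open_valve).
Premise 9, O(audit_key ⊃ ~open_valve), contraposes to O(open_valve ⊃ ~audit_key); with O(open_valve) we get O(~audit_key).
The contrapositive of premise 5 (O(obtain_consent ⊃ audit_key)) is O(~audit_key ⊃ ~obtain_consent), and O(~audit_key) is already established, so O(~obtain_consent).
The contrapositive of premise 3 (O(~hold_funds ⊃ obtain_consent)) is O(~obtain_consent ⊃ hold_funds), and O(~obtain_consent) is already established, so O(hold_funds).
The contrapositive of premise 6 (O(hold_position ⊃ ~hold_funds)) is O(hold_funds ⊃ ~hold_position), and O(hold_funds) is already established, so O(~hold_position).
Yet premise 1 states O(hold_position).
We now have both O(~hold_position) and O(hold_position) — hold_position is simultaneously obligatory and forbidden, violating the D-axiom.

Inconsistent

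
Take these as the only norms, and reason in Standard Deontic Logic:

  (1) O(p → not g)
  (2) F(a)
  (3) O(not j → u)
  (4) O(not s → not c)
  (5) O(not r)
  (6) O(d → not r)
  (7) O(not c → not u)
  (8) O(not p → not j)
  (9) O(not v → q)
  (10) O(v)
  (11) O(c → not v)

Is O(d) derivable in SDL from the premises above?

No

Premise 6 is O(d → not r); even if O(not r) held, inferring O(d) would be affirming the consequent — invalid.
No other premise forces O(d). An ideal world satisfying every premise can still have d false, so O(d) is not derivable.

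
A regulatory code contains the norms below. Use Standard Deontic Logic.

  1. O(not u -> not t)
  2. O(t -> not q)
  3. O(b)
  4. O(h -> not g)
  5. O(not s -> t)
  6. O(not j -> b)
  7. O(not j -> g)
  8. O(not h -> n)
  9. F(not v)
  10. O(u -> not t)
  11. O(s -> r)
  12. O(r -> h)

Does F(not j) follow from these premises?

Yes

Premises 1 and 10 are O(not u -> not t) and O(u -> not t); every ideal world satisfies not u or u, so in either case not t holds — hence O(not t).
Premise 5, O(not s -> t), contraposes to O(not t -> s); with O(not t) we get O(s).
Premise 11 is O(s -> r); since O(s), deontic closure gives O(r).
From O(r) and premise 12, O(r -> h), we obtain O(h).
With premise 4, O(h -> not g), the K-axiom yields O(not g).
Premise 7, O(not j -> g), contraposes to O(not g -> j); with O(not g) we get O(j).
Premises 2, 3, 6, 8, 9 do not contribute to this derivation.
So O(j) holds, i.e. F(not j). The claim follows.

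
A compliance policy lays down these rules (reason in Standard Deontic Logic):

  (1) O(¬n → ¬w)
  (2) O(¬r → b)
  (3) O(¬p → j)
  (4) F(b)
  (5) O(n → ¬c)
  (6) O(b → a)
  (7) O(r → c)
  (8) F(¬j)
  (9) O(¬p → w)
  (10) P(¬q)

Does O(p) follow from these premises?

Yes

F(b) at premise 4 means O(¬b).
Premise 2 is O(¬r → b); contrapositively O(¬b → r). Since O(¬b) holds, K gives O(r).
Applying K to premise 7 (O(r → c)) and O(r) yields O(c).
The contrapositive of premise 5 (O(n → ¬c)) is O(c → ¬n), and O(c) is already established, so O(¬n).
Applying K to premise 1 (O(¬n → ¬w)) and O(¬n) yields O(¬w).
Premise 9, O(¬p → w), contraposes to O(¬w → p); with O(¬w) we get O(p).
Premises 3, 6, 8, 10 do not contribute to this derivation.
So O(p) follows.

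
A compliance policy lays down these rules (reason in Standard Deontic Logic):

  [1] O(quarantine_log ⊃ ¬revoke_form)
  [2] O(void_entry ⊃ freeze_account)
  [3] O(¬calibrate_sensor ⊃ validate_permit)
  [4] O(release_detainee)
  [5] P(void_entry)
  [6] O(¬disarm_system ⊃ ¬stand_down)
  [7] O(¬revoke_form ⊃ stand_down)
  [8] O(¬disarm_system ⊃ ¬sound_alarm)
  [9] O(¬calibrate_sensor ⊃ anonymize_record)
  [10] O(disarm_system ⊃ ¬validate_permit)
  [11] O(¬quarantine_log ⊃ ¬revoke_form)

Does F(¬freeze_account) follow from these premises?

No

Premise 2 is O(void_entry ⊃ freeze_account), but O(void_entry) is not derivable from the premises (the permission P(void_entry) asserts only ¬O(¬void_entry), not O(void_entry)), so it does not yield O(freeze_account).
No other premise forces O(freeze_account). An ideal world satisfying every premise can still have ¬freeze_account true, so F(¬freeze_account) is not derivable.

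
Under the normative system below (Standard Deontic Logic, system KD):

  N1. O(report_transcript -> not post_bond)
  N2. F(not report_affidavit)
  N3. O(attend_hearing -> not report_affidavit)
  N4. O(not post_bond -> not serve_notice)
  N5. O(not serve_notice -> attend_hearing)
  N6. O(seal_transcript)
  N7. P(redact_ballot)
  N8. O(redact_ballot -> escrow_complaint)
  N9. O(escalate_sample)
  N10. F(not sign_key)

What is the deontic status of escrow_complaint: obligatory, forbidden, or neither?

Premise 8 is O(redact_ballot -> escrow_complaint), but O(redact_ballot) is not derivable from the premises (the permission P(redact_ballot) asserts only not O(not redact_ballot), not O(redact_ballot)), so it does not yield O(escrow_complaint).
No premise or chain of K-axiom applications forces O(escrow_complaint), and none forces O(not escrow_complaint). So escrow_complaint is neither obligatory nor forbidden under these norms.

Neither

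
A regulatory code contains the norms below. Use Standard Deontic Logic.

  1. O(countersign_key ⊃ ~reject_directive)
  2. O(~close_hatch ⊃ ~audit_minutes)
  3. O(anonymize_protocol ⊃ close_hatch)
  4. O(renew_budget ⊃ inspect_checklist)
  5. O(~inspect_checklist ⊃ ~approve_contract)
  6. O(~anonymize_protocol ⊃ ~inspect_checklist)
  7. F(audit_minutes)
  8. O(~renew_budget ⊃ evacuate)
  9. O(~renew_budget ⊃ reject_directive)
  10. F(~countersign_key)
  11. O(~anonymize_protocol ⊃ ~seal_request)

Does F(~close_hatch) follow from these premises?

Premise 10, F(~countersign_key), is equivalent to O(countersign_key).
With premise 1, O(countersign_key ⊃ ~reject_directive), the K-axiom yields O(~reject_directive).
The contrapositive of premise 9 (O(~renew_budget ⊃ reject_directive)) is O(~reject_directive ⊃ renew_budget), and O(~reject_directive) is already established, so O(renew_budget).
Applying K to premise 4 (O(renew_budget ⊃ inspect_checklist)) and O(renew_budget) yields O(inspect_checklist).
The contrapositive of premise 6 (O(~anonymize_protocol ⊃ ~inspect_checklist)) is O(inspect_checklist ⊃ anonymize_protocol), and O(inspect_checklist) is already established, so O(anonymize_protocol).
Applying K to premise 3 (O(anonymize_protocol ⊃ close_hatch)) and O(anonymize_protocol) yields O(close_hatch).
Premises 2, 5, 7, 8, 11 do not contribute to this derivation.
So O(close_hatch) holds, i.e. F(~close_hatch). The claim follows.

Yes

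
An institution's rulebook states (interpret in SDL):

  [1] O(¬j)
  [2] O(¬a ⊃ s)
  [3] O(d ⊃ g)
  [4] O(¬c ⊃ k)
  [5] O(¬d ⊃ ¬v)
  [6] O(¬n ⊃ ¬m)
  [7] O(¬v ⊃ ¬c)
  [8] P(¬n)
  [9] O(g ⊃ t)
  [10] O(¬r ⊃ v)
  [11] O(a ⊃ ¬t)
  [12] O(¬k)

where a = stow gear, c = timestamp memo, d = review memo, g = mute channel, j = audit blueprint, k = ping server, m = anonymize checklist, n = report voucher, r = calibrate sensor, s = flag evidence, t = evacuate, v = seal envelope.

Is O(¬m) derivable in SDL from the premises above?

No

Premise 6 is O(¬n ⊃ ¬m), but O(¬n) is not derivable from the premises (the permission P(¬n) asserts only ¬O(n), not O(¬n)), so it does not yield O(¬m).
No other premise forces O(¬m). An ideal world satisfying every premise can still have ¬m false, so O(¬m) is not derivable.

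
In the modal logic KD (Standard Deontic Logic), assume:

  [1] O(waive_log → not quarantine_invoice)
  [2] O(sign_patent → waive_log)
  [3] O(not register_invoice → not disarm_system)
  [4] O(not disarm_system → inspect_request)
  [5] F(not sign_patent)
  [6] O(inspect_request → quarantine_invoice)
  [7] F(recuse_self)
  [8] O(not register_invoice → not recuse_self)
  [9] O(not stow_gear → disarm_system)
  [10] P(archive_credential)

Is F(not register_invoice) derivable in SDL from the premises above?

Premise 5, F(not sign_patent), is equivalent to O(sign_patent).
From O(sign_patent) and premise 2, O(sign_patent → waive_log), we obtain O(waive_log).
Premise 1 is O(waive_log → not quarantine_invoice); since O(waive_log), deontic closure gives O(not quarantine_invoice).
Premise 6, O(inspect_request → quarantine_invoice), contraposes to O(not quarantine_invoice → not inspect_request); with O(not quarantine_invoice) we get O(not inspect_request).
Premise 4 is O(not disarm_system → inspect_request); contrapositively O(not inspect_request → disarm_system). Since O(not inspect_request) holds, K gives O(disarm_system).
Premise 3, O(not register_invoice → not disarm_system), contraposes to O(disarm_system → register_invoice); with O(disarm_system) we get O(register_invoice).
Premises 7, 8, 9, 10 do not contribute to this derivation.
So O(register_invoice) holds, i.e. F(not register_invoice). The claim follows.

Yes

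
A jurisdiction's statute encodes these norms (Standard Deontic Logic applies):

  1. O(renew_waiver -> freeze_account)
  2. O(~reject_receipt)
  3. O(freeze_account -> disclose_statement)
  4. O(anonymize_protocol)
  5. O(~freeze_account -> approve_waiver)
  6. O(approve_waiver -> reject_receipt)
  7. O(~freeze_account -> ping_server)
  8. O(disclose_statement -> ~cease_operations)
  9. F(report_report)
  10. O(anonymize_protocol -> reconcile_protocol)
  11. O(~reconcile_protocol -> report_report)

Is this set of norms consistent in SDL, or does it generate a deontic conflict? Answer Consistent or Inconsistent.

Consistent

Premise 11 is O(~reconcile_protocol -> report_report), but O(~reconcile_protocol) is not derivable from the premises, so it does not yield O(report_report).
So O(report_report) is not derivable, and the apparent clash with O(~report_report) does not arise.
A world satisfying every obligation exists (e.g. anonymize_protocol=true, approve_waiver=false, cease_operations=false, disclose_statement=true, freeze_account=true, ping_server=false, reconcile_protocol=true, reject_receipt=false, renew_waiver=false, report_report=false); no atom is both obligatory and forbidden, so the set is consistent.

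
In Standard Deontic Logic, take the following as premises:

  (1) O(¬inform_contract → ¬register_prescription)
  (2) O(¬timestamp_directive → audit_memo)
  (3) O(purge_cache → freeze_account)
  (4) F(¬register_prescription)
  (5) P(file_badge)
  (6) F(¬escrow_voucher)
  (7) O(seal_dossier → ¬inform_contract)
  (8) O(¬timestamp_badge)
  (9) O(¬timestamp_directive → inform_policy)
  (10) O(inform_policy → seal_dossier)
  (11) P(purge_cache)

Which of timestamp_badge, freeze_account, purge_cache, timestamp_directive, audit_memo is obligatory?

timestamp_directive

Premise 4 is F(¬register_prescription), i.e. O(register_prescription).
Premise 1, O(¬inform_contract → ¬register_prescription), contraposes to O(register_prescription → inform_contract); with O(register_prescription) we get O(inform_contract).
The contrapositive of premise 7 (O(seal_dossier → ¬inform_contract)) is O(inform_contract → ¬seal_dossier), and O(inform_contract) is already established, so O(¬seal_dossier).
Premise 10 is O(inform_policy → seal_dossier); contrapositively O(¬seal_dossier → ¬inform_policy). Since O(¬seal_dossier) holds, K gives O(¬inform_policy).
Premise 9 is O(¬timestamp_directive → inform_policy); contrapositively O(¬inform_policy → timestamp_directive). Since O(¬inform_policy) holds, K gives O(timestamp_directive).
So O(timestamp_directive) holds — timestamp_directive is obligatory. None of the other listed options is made obligatory by any chain of premises.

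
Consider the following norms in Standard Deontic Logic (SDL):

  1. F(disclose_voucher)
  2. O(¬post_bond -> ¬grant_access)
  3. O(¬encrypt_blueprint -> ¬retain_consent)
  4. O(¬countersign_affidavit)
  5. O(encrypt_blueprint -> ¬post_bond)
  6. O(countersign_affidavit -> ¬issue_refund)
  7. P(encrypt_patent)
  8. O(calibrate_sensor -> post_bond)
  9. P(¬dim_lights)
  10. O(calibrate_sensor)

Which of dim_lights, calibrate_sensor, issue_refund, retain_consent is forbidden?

retain_consent

Premise 10 gives O(calibrate_sensor).
With premise 8, O(calibrate_sensor -> post_bond), the K-axiom yields O(post_bond).
Premise 5 is O(encrypt_blueprint -> ¬post_bond); contrapositively O(post_bond -> ¬encrypt_blueprint). Since O(post_bond) holds, K gives O(¬encrypt_blueprint).
Applying K to premise 3 (O(¬encrypt_blueprint -> ¬retain_consent)) and O(¬encrypt_blueprint) yields O(¬retain_consent).
So O(¬retain_consent) holds, i.e. retain_consent is forbidden. None of the other listed options is forbidden under the premises.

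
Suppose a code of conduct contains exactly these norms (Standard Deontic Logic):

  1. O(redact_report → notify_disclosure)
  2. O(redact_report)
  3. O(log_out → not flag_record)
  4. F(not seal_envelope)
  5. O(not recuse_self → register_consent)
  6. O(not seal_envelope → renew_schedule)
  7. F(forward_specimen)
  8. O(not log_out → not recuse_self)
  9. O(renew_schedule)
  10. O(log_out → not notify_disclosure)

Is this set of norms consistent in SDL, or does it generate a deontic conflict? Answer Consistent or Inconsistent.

Premise 6 is O(not seal_envelope → renew_schedule); even if O(renew_schedule) held, inferring O(not seal_envelope) would be affirming the consequent — invalid.
So O(not seal_envelope) is not derivable, and the apparent clash with O(seal_envelope) does not arise.
A world satisfying every obligation exists (e.g. flag_record=false, forward_specimen=false, log_out=false, notify_disclosure=true, recuse_self=false, redact_report=true, register_consent=true, renew_schedule=true, seal_envelope=true); no atom is both obligatory and forbidden, so the set is consistent.

Consistent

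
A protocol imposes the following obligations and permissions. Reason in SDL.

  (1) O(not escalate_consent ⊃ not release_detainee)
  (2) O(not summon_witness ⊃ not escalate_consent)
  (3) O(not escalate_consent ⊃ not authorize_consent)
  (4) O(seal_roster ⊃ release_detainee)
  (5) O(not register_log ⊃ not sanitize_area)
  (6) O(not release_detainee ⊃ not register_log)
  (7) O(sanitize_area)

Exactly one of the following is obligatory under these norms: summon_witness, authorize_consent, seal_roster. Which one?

From premise 7 we have O(sanitize_area).
The contrapositive of premise 5 (O(not register_log ⊃ not sanitize_area)) is O(sanitize_area ⊃ register_log), and O(sanitize_area) is already established, so O(register_log).
Premise 6 is O(not release_detainee ⊃ not register_log); contrapositively O(register_log ⊃ release_detainee). Since O(register_log) holds, K gives O(release_detainee).
Premise 1 is O(not escalate_consent ⊃ not release_detainee); contrapositively O(release_detainee ⊃ escalate_consent). Since O(release_detainee) holds, K gives O(escalate_consent).
The contrapositive of premise 2 (O(not summon_witness ⊃ not escalate_consent)) is O(escalate_consent ⊃ summon_witness), and O(escalate_consent) is already established, so O(summon_witness).
So O(summon_witness) holds — summon_witness is obligatory. None of the other listed options is made obligatory by any chain of premises.

summon_witness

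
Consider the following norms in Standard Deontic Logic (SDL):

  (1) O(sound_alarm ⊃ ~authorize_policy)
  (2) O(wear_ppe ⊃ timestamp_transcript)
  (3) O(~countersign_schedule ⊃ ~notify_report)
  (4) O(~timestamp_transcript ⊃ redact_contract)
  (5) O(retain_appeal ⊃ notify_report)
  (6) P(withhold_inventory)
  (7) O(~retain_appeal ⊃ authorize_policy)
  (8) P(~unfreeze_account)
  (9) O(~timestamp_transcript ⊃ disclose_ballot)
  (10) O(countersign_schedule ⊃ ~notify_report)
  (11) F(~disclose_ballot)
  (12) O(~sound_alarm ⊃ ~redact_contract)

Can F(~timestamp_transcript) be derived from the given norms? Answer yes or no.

Yes

Premises 10 and 3 cover both cases: O(countersign_schedule ⊃ ~notify_report) and O(~countersign_schedule ⊃ ~notify_report). Since countersign_schedule ∨ ~countersign_schedule is a tautology, O(~notify_report) follows.
Premise 5 is O(retain_appeal ⊃ notify_report); contrapositively O(~notify_report ⊃ ~retain_appeal). Since O(~notify_report) holds, K gives O(~retain_appeal).
With premise 7, O(~retain_appeal ⊃ authorize_policy), the K-axiom yields O(authorize_policy).
Premise 1, O(sound_alarm ⊃ ~authorize_policy), contraposes to O(authorize_policy ⊃ ~sound_alarm); with O(authorize_policy) we get O(~sound_alarm).
With premise 12, O(~sound_alarm ⊃ ~redact_contract), the K-axiom yields O(~redact_contract).
The contrapositive of premise 4 (O(~timestamp_transcript ⊃ redact_contract)) is O(~redact_contract ⊃ timestamp_transcript), and O(~redact_contract) is already established, so O(timestamp_transcript).
Premises 2, 6, 8, 9, 11 do not contribute to this derivation.
So O(timestamp_transcript) holds, i.e. F(~timestamp_transcript). The claim follows.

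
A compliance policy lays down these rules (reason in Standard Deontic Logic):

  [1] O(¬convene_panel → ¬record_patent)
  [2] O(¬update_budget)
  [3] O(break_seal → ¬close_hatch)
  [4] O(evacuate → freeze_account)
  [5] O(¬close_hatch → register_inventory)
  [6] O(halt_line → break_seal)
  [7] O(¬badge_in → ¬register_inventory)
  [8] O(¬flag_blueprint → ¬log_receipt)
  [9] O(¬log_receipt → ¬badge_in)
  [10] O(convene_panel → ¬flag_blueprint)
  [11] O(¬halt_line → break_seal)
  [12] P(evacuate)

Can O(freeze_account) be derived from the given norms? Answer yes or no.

Premise 4 is O(evacuate → freeze_account), but O(evacuate) is not derivable from the premises (the permission P(evacuate) asserts only ¬O(¬evacuate), not O(evacuate)), so it does not yield O(freeze_account).
No other premise forces O(freeze_account). An ideal world satisfying every premise can still have freeze_account false, so O(freeze_account) is not derivable.

No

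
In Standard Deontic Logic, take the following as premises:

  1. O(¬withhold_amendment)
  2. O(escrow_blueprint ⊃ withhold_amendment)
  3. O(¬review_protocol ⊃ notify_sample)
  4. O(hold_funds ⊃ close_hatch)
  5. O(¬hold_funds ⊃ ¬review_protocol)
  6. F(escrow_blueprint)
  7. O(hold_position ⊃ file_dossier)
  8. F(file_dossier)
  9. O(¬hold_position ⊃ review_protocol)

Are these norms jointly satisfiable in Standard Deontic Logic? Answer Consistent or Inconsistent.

Premise 2 is O(escrow_blueprint ⊃ withhold_amendment), but O(escrow_blueprint) is not derivable from the premises, so it does not yield O(withhold_amendment).
So O(withhold_amendment) is not derivable, and the apparent clash with O(¬withhold_amendment) does not arise.
A world satisfying every obligation exists (e.g. close_hatch=true, escrow_blueprint=false, file_dossier=false, hold_funds=true, hold_position=false, notify_sample=false, review_protocol=true, withhold_amendment=false); no atom is both obligatory and forbidden, so the set is consistent.

Consistent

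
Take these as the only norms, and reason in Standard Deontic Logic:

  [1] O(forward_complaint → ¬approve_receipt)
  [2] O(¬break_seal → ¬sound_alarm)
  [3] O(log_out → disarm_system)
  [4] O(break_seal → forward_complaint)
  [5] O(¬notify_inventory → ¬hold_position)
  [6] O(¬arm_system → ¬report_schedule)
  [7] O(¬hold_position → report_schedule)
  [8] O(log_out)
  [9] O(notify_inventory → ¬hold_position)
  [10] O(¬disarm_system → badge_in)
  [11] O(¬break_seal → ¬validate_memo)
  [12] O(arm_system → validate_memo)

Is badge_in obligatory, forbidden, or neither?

Neither

Premise 10 is O(¬disarm_system → badge_in), but O(¬disarm_system) is not derivable from the premises, so it does not yield O(badge_in).
No premise or chain of K-axiom applications forces O(badge_in), and none forces O(¬badge_in). So badge_in is neither obligatory nor forbidden under these norms.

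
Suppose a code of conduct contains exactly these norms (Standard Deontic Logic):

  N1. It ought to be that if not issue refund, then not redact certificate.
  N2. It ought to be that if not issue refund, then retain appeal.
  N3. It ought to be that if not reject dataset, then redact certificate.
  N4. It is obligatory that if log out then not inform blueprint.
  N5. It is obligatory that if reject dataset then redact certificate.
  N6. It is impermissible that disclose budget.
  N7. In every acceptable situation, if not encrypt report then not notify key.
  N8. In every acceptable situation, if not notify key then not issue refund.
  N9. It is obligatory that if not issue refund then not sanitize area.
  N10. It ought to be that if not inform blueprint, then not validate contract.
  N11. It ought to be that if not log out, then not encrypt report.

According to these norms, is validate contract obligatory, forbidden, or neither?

Forbidden

Premises 3 and 5 cover both cases: O(¬reject_dataset → redact_certificate) and O(reject_dataset → redact_certificate). Since ¬reject_dataset ∨ reject_dataset is a tautology, O(redact_certificate) follows.
Premise 1 is O(¬issue_refund → ¬redact_certificate); contrapositively O(redact_certificate → issue_refund). Since O(redact_certificate) holds, K gives O(issue_refund).
The contrapositive of premise 8 (O(¬notify_key → ¬issue_refund)) is O(issue_refund → notify_key), and O(issue_refund) is already established, so O(notify_key).
Premise 7, O(¬encrypt_report → ¬notify_key), contraposes to O(notify_key → encrypt_report); with O(notify_key) we get O(encrypt_report).
Premise 11, O(¬log_out → ¬encrypt_report), contraposes to O(encrypt_report → log_out); with O(encrypt_report) we get O(log_out).
With premise 4, O(log_out → ¬inform_blueprint), the K-axiom yields O(¬inform_blueprint).
Premise 10 is O(¬inform_blueprint → ¬validate_contract); since O(¬inform_blueprint), deontic closure gives O(¬validate_contract).
Premises 2, 6, 9 do not contribute to this derivation.
Thus O(¬validate_contract), which is F(validate_contract): validate_contract is forbidden.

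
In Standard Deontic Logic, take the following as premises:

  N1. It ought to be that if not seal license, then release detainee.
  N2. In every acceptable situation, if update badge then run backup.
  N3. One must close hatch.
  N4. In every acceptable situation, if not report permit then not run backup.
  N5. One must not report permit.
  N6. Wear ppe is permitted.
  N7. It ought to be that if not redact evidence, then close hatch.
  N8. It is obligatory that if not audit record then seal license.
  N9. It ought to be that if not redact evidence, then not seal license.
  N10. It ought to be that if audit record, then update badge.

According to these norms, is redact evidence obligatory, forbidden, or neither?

Obligatory

Premise 5, F(report_permit), is equivalent to O(¬report_permit).
With premise 4, O(¬report_permit → ¬run_backup), the K-axiom yields O(¬run_backup).
The contrapositive of premise 2 (O(update_badge → run_backup)) is O(¬run_backup → ¬update_badge), and O(¬run_backup) is already established, so O(¬update_badge).
Premise 10 is O(audit_record → update_badge); contrapositively O(¬update_badge → ¬audit_record). Since O(¬update_badge) holds, K gives O(¬audit_record).
From O(¬audit_record) and premise 8, O(¬audit_record → seal_license), we obtain O(seal_license).
Premise 9, O(¬redact_evidence → ¬seal_license), contraposes to O(seal_license → redact_evidence); with O(seal_license) we get O(redact_evidence).
Premises 1, 3, 6, 7 do not contribute to this derivation.
Hence redact_evidence is obligatory.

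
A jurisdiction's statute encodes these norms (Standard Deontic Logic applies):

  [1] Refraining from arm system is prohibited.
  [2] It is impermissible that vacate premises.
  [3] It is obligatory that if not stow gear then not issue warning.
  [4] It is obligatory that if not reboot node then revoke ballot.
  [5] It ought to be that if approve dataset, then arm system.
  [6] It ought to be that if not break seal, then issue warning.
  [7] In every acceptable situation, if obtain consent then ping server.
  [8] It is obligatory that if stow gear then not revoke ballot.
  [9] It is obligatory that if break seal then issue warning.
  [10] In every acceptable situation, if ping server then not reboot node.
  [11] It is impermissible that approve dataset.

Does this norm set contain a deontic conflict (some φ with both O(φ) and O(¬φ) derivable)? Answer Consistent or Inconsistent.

Premise 5 is O(approve_dataset → arm_system); even if O(arm_system) held, inferring O(approve_dataset) would be affirming the consequent — invalid.
So O(approve_dataset) is not derivable, and the apparent clash with O(¬approve_dataset) does not arise.
A world satisfying every obligation exists (e.g. approve_dataset=false, arm_system=true, break_seal=false, issue_warning=true, obtain_consent=false, ping_server=false, reboot_node=true, revoke_ballot=false, stow_gear=true, vacate_premises=false); no atom is both obligatory and forbidden, so the set is consistent.

Consistent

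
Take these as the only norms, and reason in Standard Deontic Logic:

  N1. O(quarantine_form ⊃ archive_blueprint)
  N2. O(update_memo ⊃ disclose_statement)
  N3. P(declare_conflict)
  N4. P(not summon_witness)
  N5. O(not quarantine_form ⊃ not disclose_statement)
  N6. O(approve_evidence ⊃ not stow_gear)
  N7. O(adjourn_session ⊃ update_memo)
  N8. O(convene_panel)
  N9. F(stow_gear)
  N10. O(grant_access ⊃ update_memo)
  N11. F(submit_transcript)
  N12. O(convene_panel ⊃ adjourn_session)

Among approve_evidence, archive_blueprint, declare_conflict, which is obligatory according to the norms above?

Premise 8 gives O(convene_panel).
From O(convene_panel) and premise 12, O(convene_panel ⊃ adjourn_session), we obtain O(adjourn_session).
From O(adjourn_session) and premise 7, O(adjourn_session ⊃ update_memo), we obtain O(update_memo).
From O(update_memo) and premise 2, O(update_memo ⊃ disclose_statement), we obtain O(disclose_statement).
Premise 5 is O(not quarantine_form ⊃ not disclose_statement); contrapositively O(disclose_statement ⊃ quarantine_form). Since O(disclose_statement) holds, K gives O(quarantine_form).
With premise 1, O(quarantine_form ⊃ archive_blueprint), the K-axiom yields O(archive_blueprint).
So O(archive_blueprint) holds — archive_blueprint is obligatory. None of the other listed options is made obligatory by any chain of premises.

archive_blueprint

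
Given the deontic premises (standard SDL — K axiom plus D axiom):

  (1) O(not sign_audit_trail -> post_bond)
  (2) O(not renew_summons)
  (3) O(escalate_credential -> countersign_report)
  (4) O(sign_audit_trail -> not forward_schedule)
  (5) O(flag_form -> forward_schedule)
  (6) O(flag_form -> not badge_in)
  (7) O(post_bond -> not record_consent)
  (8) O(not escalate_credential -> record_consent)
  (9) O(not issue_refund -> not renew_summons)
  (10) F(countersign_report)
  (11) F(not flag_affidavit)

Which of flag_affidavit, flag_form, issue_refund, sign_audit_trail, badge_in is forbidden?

Premise 10, F(countersign_report), is equivalent to O(not countersign_report).
The contrapositive of premise 3 (O(escalate_credential -> countersign_report)) is O(not countersign_report -> not escalate_credential), and O(not countersign_report) is already established, so O(not escalate_credential).
Applying K to premise 8 (O(not escalate_credential -> record_consent)) and O(not escalate_credential) yields O(record_consent).
Premise 7 is O(post_bond -> not record_consent); contrapositively O(record_consent -> not post_bond). Since O(record_consent) holds, K gives O(not post_bond).
The contrapositive of premise 1 (O(not sign_audit_trail -> post_bond)) is O(not post_bond -> sign_audit_trail), and O(not post_bond) is already established, so O(sign_audit_trail).
Applying K to premise 4 (O(sign_audit_trail -> not forward_schedule)) and O(sign_audit_trail) yields O(not forward_schedule).
Premise 5 is O(flag_form -> forward_schedule); contrapositively O(not forward_schedule -> not flag_form). Since O(not forward_schedule) holds, K gives O(not flag_form).
So O(not flag_form) holds, i.e. flag_form is forbidden. None of the other listed options is forbidden under the premises.

flag_form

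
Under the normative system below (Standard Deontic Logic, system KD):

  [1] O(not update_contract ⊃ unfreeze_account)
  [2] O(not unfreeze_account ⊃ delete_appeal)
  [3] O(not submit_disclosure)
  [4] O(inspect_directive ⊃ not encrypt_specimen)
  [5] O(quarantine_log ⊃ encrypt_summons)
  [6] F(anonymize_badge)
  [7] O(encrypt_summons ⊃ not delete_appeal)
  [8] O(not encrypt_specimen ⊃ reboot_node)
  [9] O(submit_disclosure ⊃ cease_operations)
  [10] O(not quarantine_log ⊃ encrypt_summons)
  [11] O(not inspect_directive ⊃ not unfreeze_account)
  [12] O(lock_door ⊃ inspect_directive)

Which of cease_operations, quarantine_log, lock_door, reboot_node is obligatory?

reboot_node

Premises 5 and 10 cover both cases: O(quarantine_log ⊃ encrypt_summons) and O(not quarantine_log ⊃ encrypt_summons). Since quarantine_log ∨ not quarantine_log is a tautology, O(encrypt_summons) follows.
From O(encrypt_summons) and premise 7, O(encrypt_summons ⊃ not delete_appeal), we obtain O(not delete_appeal).
The contrapositive of premise 2 (O(not unfreeze_account ⊃ delete_appeal)) is O(not delete_appeal ⊃ unfreeze_account), and O(not delete_appeal) is already established, so O(unfreeze_account).
Premise 11, O(not inspect_directive ⊃ not unfreeze_account), contraposes to O(unfreeze_account ⊃ inspect_directive); with O(unfreeze_account) we get O(inspect_directive).
Premise 4 is O(inspect_directive ⊃ not encrypt_specimen); since O(inspect_directive), deontic closure gives O(not encrypt_specimen).
With premise 8, O(not encrypt_specimen ⊃ reboot_node), the K-axiom yields O(reboot_node).
So O(reboot_node) holds — reboot_node is obligatory. None of the other listed options is made obligatory by any chain of premises.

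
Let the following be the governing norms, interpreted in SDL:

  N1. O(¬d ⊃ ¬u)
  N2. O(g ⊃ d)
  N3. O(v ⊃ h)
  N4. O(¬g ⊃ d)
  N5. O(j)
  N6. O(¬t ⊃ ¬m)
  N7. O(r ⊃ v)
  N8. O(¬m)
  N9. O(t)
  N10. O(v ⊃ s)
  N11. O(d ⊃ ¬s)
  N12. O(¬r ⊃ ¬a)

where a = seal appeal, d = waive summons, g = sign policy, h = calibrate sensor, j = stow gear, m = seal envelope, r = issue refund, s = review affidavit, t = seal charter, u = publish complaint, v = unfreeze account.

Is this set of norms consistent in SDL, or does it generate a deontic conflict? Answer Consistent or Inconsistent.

Consistent

Premise 6 is O(¬t ⊃ ¬m); even if O(¬m) held, inferring O(¬t) would be affirming the consequent — invalid.
So O(¬t) is not derivable, and the apparent clash with O(t) does not arise.
A world satisfying every obligation exists (e.g. a=false, d=true, g=false, h=false, j=true, m=false, r=false, s=false, t=true, u=false, v=false); no atom is both obligatory and forbidden, so the set is consistent.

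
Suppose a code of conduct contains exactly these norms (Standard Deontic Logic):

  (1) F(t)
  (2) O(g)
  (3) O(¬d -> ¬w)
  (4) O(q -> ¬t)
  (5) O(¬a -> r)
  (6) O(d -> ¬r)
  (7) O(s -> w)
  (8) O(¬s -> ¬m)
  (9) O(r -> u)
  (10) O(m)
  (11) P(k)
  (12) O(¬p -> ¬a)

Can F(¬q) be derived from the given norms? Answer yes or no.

Premise 4 is O(q -> ¬t); even if O(¬t) held, inferring O(q) would be affirming the consequent — invalid.
No other premise forces O(q). An ideal world satisfying every premise can still have ¬q true, so F(¬q) is not derivable.

No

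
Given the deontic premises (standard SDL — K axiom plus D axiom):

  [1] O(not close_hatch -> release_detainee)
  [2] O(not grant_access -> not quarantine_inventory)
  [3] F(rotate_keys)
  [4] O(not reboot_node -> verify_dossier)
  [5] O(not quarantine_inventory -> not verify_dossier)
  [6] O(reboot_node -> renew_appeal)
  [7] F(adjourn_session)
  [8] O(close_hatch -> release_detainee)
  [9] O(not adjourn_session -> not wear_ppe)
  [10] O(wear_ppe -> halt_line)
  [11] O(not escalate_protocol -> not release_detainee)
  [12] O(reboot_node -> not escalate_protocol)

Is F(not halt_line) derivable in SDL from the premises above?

Premise 10 is O(wear_ppe -> halt_line), but O(wear_ppe) is not derivable from the premises, so it does not yield O(halt_line).
No other premise forces O(halt_line). An ideal world satisfying every premise can still have not halt_line true, so F(not halt_line) is not derivable.

No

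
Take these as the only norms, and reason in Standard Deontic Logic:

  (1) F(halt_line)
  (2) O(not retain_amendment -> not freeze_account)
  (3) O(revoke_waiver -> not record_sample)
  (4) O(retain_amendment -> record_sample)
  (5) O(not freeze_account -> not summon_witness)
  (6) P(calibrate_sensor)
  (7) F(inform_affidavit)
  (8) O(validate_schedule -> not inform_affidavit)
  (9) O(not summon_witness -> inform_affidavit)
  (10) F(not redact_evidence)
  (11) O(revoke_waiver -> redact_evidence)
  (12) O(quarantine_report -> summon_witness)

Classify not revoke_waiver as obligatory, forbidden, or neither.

Obligatory

Premise 7 is F(inform_affidavit), i.e. O(not inform_affidavit).
The contrapositive of premise 9 (O(not summon_witness -> inform_affidavit)) is O(not inform_affidavit -> summon_witness), and O(not inform_affidavit) is already established, so O(summon_witness).
Premise 5 is O(not freeze_account -> not summon_witness); contrapositively O(summon_witness -> freeze_account). Since O(summon_witness) holds, K gives O(freeze_account).
Premise 2 is O(not retain_amendment -> not freeze_account); contrapositively O(freeze_account -> retain_amendment). Since O(freeze_account) holds, K gives O(retain_amendment).
From O(retain_amendment) and premise 4, O(retain_amendment -> record_sample), we obtain O(record_sample).
The contrapositive of premise 3 (O(revoke_waiver -> not record_sample)) is O(record_sample -> not revoke_waiver), and O(record_sample) is already established, so O(not revoke_waiver).
Premises 1, 6, 8, 10, 11, 12 do not contribute to this derivation.
Hence not revoke_waiver is obligatory.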